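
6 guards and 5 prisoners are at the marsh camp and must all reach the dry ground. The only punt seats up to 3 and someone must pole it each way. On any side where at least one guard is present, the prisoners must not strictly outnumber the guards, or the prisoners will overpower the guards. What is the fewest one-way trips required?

9

Counting alone: each trip to the dry ground takes at most 3 across and each return brings at least 1 back, so after t trips out (and t−1 returns) at most 3t − (t−1) of the 11 are across; that first reaches 11 at t = 5, so at least 9 crossings are needed.
The plan below uses exactly 9 crossings, so it is optimal:
1. 3 prisoners → the dry ground.  (the marsh camp: 6G 2P; the dry ground: 0G 3P)
2. 1 prisoner ← the marsh camp.  (the marsh camp: 6G 3P; the dry ground: 0G 2P)
3. 3 guards → the dry ground.  (the marsh camp: 3G 3P; the dry ground: 3G 2P)
4. 1 guard ← the marsh camp.  (the marsh camp: 4G 3P; the dry ground: 2G 2P)
5. 2 guards and 1 prisoner → the dry ground.  (the marsh camp: 2G 2P; the dry ground: 4G 3P)
6. 1 guard ← the marsh camp.  (the marsh camp: 3G 2P; the dry ground: 3G 3P)
7. 2 guards and 1 prisoner → the dry ground.  (the marsh camp: 1G 1P; the dry ground: 5G 4P)
8. 1 guard ← the marsh camp.  (the marsh camp: 2G 1P; the dry ground: 4G 4P)
9. 2 guards and 1 prisoner → the dry ground.  (the marsh camp: 0G 0P; the dry ground: 6G 5P)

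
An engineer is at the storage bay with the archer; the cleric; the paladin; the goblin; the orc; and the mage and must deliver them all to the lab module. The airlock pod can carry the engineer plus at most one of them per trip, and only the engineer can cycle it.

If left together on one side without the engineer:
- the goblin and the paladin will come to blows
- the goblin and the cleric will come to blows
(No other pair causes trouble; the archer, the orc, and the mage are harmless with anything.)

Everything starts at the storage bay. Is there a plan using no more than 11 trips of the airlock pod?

No

Counting alone: the engineer can take at most 1 across per trip to the lab module, so moving all 6 needs at least 6 loaded trips out, with a return between consecutive ones — at least 11 crossings.
The safety rule pushes this higher. Following every safe sequence of crossings, the most of the 6 that can be at the lab module as the airlock pod arrives there on crossing 11 is 5 — never all 6.
So the move cannot be finished within 11 crossings. (The shortest complete plan takes 13:)
1. Engineer goes to the lab module with the goblin.
2. Engineer goes back to the storage bay alone.
3. Engineer goes to the lab module with the archer.
4. Engineer goes back to the storage bay alone.
5. Engineer goes to the lab module with the cleric.
6. Engineer goes back to the storage bay with the goblin.
7. Engineer goes to the lab module with the paladin.
8. Engineer goes back to the storage bay alone.
9. Engineer goes to the lab module with the orc.
10. Engineer goes back to the storage bay alone.
11. Engineer goes to the lab module with the mage.
12. Engineer goes back to the storage bay alone.
13. Engineer goes to the lab module with the goblin.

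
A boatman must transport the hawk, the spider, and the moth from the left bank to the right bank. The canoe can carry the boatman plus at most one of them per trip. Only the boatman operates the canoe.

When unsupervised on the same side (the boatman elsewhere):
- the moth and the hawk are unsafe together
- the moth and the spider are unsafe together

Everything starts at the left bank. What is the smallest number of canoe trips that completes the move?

Counting alone: the boatman can take at most 1 across per trip to the right bank, so moving all 3 needs at least 3 loaded trips out, with a return between consecutive ones — at least 5 crossings.
The safety rule pushes this higher. Following every safe sequence of crossings, the most of the 3 that can be at the right bank as the canoe arrives there on crossing 5 is 2 — never all 3.
So no plan with fewer than 7 crossings exists, and this one achieves 7:
1. Boatman goes to the right bank with the moth.
2. Boatman goes back to the left bank alone.
3. Boatman goes to the right bank with the hawk.
4. Boatman goes back to the left bank with the moth.
5. Boatman goes to the right bank with the spider.
6. Boatman goes back to the left bank alone.
7. Boatman goes to the right bank with the moth.

7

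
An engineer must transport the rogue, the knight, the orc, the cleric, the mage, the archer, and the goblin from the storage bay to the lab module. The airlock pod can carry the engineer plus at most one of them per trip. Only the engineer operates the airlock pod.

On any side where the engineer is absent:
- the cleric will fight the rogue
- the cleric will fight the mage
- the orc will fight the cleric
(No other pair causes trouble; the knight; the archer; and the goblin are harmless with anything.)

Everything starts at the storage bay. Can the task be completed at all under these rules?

No

Following every safe sequence of crossings from the start, the most of the 7 that can be at the lab module as the airlock pod arrives there on crossings 1, 3, 5, 7, 9 is 1, 2, 3, 4, 5 respectively; the best ever achieved is 5 of 7.
From crossing 11 on, no configuration arises that was not already reachable earlier: only 72 distinct safe configurations (who is on which side, and where the airlock pod is) can ever be reached, none of them has everyone across, and every continuation just revisits them. So no valid plan exists.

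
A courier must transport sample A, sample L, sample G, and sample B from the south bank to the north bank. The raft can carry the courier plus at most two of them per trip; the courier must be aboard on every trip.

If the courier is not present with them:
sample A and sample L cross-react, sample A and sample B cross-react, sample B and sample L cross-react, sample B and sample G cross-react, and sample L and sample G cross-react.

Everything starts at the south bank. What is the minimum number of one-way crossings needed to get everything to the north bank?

5

Counting alone: the courier can take at most 2 across per trip to the north bank, so moving all 4 needs at least 2 loaded trips out, with a return between consecutive ones — at least 3 crossings.
The safety rule pushes this higher. Following every safe sequence of crossings, the most of the 4 that can be at the north bank as the raft arrives there on crossing 3 is 3 — never all 4.
So no plan with fewer than 5 crossings exists, and this one achieves 5:
1. Courier goes to the north bank with sample B and sample L.
2. Courier goes back to the south bank with sample L.
3. Courier goes to the north bank with sample A and sample G.
4. Courier goes back to the south bank with sample B.
5. Courier goes to the north bank with sample B and sample L.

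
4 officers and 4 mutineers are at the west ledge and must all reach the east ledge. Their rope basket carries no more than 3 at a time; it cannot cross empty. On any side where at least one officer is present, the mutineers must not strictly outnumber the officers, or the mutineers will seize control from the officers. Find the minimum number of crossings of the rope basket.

9

Counting alone: each trip to the east ledge takes at most 3 across and each return brings at least 1 back, so after t trips out (and t−1 returns) at most 3t − (t−1) of the 8 are across; that first reaches 8 at t = 4, so at least 7 crossings are needed.
The safety rule pushes this higher. Following every safe sequence of crossings, the most of the 8 that can be at the east ledge as the rope basket arrives there on crossing 7 is 7 — never all 8.
So no plan with fewer than 9 crossings exists, and this one achieves 9:
1. 2 mutineers → the east ledge.  (the west ledge: 4O 2M; the east ledge: 0O 2M)
2. 1 mutineer ← the west ledge.  (the west ledge: 4O 3M; the east ledge: 0O 1M)
3. 3 mutineers → the east ledge.  (the west ledge: 4O 0M; the east ledge: 0O 4M)
4. 1 mutineer ← the west ledge.  (the west ledge: 4O 1M; the east ledge: 0O 3M)
5. 3 officers → the east ledge.  (the west ledge: 1O 1M; the east ledge: 3O 3M)
6. 1 officer and 1 mutineer ← the west ledge.  (the west ledge: 2O 2M; the east ledge: 2O 2M)
7. 2 officers → the east ledge.  (the west ledge: 0O 2M; the east ledge: 4O 2M)
8. 1 mutineer ← the west ledge.  (the west ledge: 0O 3M; the east ledge: 4O 1M)
9. 3 mutineers → the east ledge.  (the west ledge: 0O 0M; the east ledge: 4O 4M)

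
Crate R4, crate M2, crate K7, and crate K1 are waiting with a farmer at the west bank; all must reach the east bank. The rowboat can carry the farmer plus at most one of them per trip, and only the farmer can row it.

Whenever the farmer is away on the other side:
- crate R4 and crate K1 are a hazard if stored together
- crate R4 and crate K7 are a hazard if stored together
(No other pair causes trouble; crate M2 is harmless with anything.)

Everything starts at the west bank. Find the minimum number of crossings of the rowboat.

9

Counting alone: the farmer can take at most 1 across per trip to the east bank, so moving all 4 needs at least 4 loaded trips out, with a return between consecutive ones — at least 7 crossings.
The safety rule pushes this higher. Following every safe sequence of crossings, the most of the 4 that can be at the east bank as the rowboat arrives there on crossing 7 is 3 — never all 4.
So no plan with fewer than 9 crossings exists, and this one achieves 9:
1. Farmer goes to the east bank with crate R4.  [the west bank: crate K1, crate K7, crate M2 | the east bank: crate R4]
2. Farmer goes back to the west bank alone.  [the west bank: crate K1, crate K7, crate M2 | the east bank: crate R4]
3. Farmer goes to the east bank with crate M2.  [the west bank: crate K1, crate K7 | the east bank: crate M2, crate R4]
4. Farmer goes back to the west bank alone.  [the west bank: crate K1, crate K7 | the east bank: crate M2, crate R4]
5. Farmer goes to the east bank with crate K7.  [the west bank: crate K1 | the east bank: crate K7, crate M2, crate R4]
6. Farmer goes back to the west bank with crate R4.  [the west bank: crate K1, crate R4 | the east bank: crate K7, crate M2]
7. Farmer goes to the east bank with crate K1.  [the west bank: crate R4 | the east bank: crate K1, crate K7, crate M2]
8. Farmer goes back to the west bank alone.  [the west bank: crate R4 | the east bank: crate K1, crate K7, crate M2]
9. Farmer goes to the east bank with crate R4.  [the west bank: — | the east bank: crate K1, crate K7, crate M2, crate R4]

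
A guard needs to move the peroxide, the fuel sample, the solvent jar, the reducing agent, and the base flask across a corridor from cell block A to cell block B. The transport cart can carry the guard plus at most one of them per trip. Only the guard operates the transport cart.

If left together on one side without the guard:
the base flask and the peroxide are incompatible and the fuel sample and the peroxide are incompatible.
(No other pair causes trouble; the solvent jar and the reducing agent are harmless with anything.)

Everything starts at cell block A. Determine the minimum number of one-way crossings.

11

Counting alone: the guard can take at most 1 across per trip to cell block B, so moving all 5 needs at least 5 loaded trips out, with a return between consecutive ones — at least 9 crossings.
The safety rule pushes this higher. Following every safe sequence of crossings, the most of the 5 that can be at cell block B as the transport cart arrives there on crossing 9 is 4 — never all 5.
So no plan with fewer than 11 crossings exists, and this one achieves 11:
1. Guard goes to cell block B with the peroxide.
2. Guard goes back to cell block A alone.
3. Guard goes to cell block B with the fuel sample.
4. Guard goes back to cell block A with the peroxide.
5. Guard goes to cell block B with the base flask.
6. Guard goes back to cell block A alone.
7. Guard goes to cell block B with the solvent jar.
8. Guard goes back to cell block A alone.
9. Guard goes to cell block B with the reducing agent.
10. Guard goes back to cell block A alone.
11. Guard goes to cell block B with the peroxide.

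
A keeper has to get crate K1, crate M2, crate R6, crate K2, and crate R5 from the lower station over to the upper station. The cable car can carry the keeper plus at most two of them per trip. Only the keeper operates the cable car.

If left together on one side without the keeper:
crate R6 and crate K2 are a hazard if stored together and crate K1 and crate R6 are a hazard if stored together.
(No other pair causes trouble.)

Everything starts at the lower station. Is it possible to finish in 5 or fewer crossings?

Yes — this plan uses 5 crossings (≤ 5):
1. Keeper goes to the upper station with crate R6.  [the lower station: crate K1, crate K2, crate M2, crate R5 | the upper station: crate R6]
2. Keeper goes back to the lower station alone.  [the lower station: crate K1, crate K2, crate M2, crate R5 | the upper station: crate R6]
3. Keeper goes to the upper station with crate M2 and crate R5.  [the lower station: crate K1, crate K2 | the upper station: crate M2, crate R5, crate R6]
4. Keeper goes back to the lower station alone.  [the lower station: crate K1, crate K2 | the upper station: crate M2, crate R5, crate R6]
5. Keeper goes to the upper station with crate K1 and crate K2.  [the lower station: — | the upper station: crate K1, crate K2, crate M2, crate R5, crate R6]

Yes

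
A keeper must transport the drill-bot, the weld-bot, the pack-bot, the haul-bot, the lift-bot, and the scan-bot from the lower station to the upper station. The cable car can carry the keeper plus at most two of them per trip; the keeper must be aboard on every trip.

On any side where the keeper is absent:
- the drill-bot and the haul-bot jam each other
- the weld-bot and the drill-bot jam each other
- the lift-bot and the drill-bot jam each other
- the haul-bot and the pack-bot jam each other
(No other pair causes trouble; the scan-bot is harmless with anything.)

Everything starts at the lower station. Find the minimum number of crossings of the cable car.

Counting alone: the keeper can take at most 2 across per trip to the upper station, so moving all 6 needs at least 3 loaded trips out, with a return between consecutive ones — at least 5 crossings.
The safety rule pushes this higher. Following every safe sequence of crossings, the most of the 6 that can be at the upper station as the cable car arrives there on crossing 5 is 5 — never all 6.
So no plan with fewer than 7 crossings exists, and this one achieves 7:
1. Keeper goes to the upper station with the drill-bot and the pack-bot.  [the lower station: the haul-bot, the lift-bot, the scan-bot, the weld-bot | the upper station: the drill-bot, the pack-bot]
2. Keeper goes back to the lower station alone.  [the lower station: the haul-bot, the lift-bot, the scan-bot, the weld-bot | the upper station: the drill-bot, the pack-bot]
3. Keeper goes to the upper station with the scan-bot.  [the lower station: the haul-bot, the lift-bot, the weld-bot | the upper station: the drill-bot, the pack-bot, the scan-bot]
4. Keeper goes back to the lower station alone.  [the lower station: the haul-bot, the lift-bot, the weld-bot | the upper station: the drill-bot, the pack-bot, the scan-bot]
5. Keeper goes to the upper station with the lift-bot and the weld-bot.  [the lower station: the haul-bot | the upper station: the drill-bot, the lift-bot, the pack-bot, the scan-bot, the weld-bot]
6. Keeper goes back to the lower station with the drill-bot.  [the lower station: the drill-bot, the haul-bot | the upper station: the lift-bot, the pack-bot, the scan-bot, the weld-bot]
7. Keeper goes to the upper station with the drill-bot and the haul-bot.  [the lower station: — | the upper station: the drill-bot, the haul-bot, the lift-bot, the pack-bot, the scan-bot, the weld-bot]

7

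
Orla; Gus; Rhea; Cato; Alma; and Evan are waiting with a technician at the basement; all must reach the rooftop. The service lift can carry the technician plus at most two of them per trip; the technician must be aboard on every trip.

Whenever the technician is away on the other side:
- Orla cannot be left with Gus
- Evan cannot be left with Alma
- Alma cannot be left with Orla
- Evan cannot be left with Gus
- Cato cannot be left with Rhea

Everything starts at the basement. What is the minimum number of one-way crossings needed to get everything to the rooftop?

Whatever the first load, the items left behind include a forbidden pair without the technician. No opening move is safe, so no plan exists.

impossible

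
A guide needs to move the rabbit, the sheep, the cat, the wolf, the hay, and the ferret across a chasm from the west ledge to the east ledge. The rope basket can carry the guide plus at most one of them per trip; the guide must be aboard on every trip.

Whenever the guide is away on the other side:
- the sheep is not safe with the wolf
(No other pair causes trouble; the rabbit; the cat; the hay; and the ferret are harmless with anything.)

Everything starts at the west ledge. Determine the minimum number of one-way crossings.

11

Counting alone: the guide can take at most 1 across per trip to the east ledge, so moving all 6 needs at least 6 loaded trips out, with a return between consecutive ones — at least 11 crossings.
The plan below uses exactly 11 crossings, so it is optimal:
1. Guide goes to the east ledge with the sheep.
2. Guide goes back to the west ledge alone.
3. Guide goes to the east ledge with the rabbit.
4. Guide goes back to the west ledge alone.
5. Guide goes to the east ledge with the cat.
6. Guide goes back to the west ledge alone.
7. Guide goes to the east ledge with the hay.
8. Guide goes back to the west ledge alone.
9. Guide goes to the east ledge with the ferret.
10. Guide goes back to the west ledge alone.
11. Guide goes to the east ledge with the wolf.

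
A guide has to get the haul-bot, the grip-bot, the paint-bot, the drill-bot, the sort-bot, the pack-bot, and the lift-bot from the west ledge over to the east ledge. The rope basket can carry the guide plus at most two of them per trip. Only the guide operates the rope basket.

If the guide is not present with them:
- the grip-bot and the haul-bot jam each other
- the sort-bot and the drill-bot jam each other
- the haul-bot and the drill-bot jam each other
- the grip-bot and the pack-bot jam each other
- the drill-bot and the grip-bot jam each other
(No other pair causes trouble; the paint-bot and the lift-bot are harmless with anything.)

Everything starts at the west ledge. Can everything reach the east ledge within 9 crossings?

No

Counting alone: the guide can take at most 2 across per trip to the east ledge, so moving all 7 needs at least 4 loaded trips out, with a return between consecutive ones — at least 7 crossings.
The safety rule pushes this higher. Following every safe sequence of crossings, the most of the 7 that can be at the east ledge as the rope basket arrives there on crossings 7, 9 is 5, 6 respectively — never all 7.
So the move cannot be finished within 9 crossings. (The shortest complete plan takes 11:)
1. Guide goes to the east ledge with the drill-bot and the grip-bot.  [the west ledge: the haul-bot, the lift-bot, the pack-bot, the paint-bot, the sort-bot | the east ledge: the drill-bot, the grip-bot]
2. Guide goes back to the west ledge with the grip-bot.  [the west ledge: the grip-bot, the haul-bot, the lift-bot, the pack-bot, the paint-bot, the sort-bot | the east ledge: the drill-bot]
3. Guide goes to the east ledge with the haul-bot and the pack-bot.  [the west ledge: the grip-bot, the lift-bot, the paint-bot, the sort-bot | the east ledge: the drill-bot, the haul-bot, the pack-bot]
4. Guide goes back to the west ledge with the haul-bot.  [the west ledge: the grip-bot, the haul-bot, the lift-bot, the paint-bot, the sort-bot | the east ledge: the drill-bot, the pack-bot]
5. Guide goes to the east ledge with the haul-bot and the paint-bot.  [the west ledge: the grip-bot, the lift-bot, the sort-bot | the east ledge: the drill-bot, the haul-bot, the pack-bot, the paint-bot]
6. Guide goes back to the west ledge with the haul-bot.  [the west ledge: the grip-bot, the haul-bot, the lift-bot, the sort-bot | the east ledge: the drill-bot, the pack-bot, the paint-bot]
7. Guide goes to the east ledge with the haul-bot and the sort-bot.  [the west ledge: the grip-bot, the lift-bot | the east ledge: the drill-bot, the haul-bot, the pack-bot, the paint-bot, the sort-bot]
8. Guide goes back to the west ledge with the drill-bot.  [the west ledge: the drill-bot, the grip-bot, the lift-bot | the east ledge: the haul-bot, the pack-bot, the paint-bot, the sort-bot]
9. Guide goes to the east ledge with the grip-bot and the lift-bot.  [the west ledge: the drill-bot | the east ledge: the grip-bot, the haul-bot, the lift-bot, the pack-bot, the paint-bot, the sort-bot]
10. Guide goes back to the west ledge with the grip-bot.  [the west ledge: the drill-bot, the grip-bot | the east ledge: the haul-bot, the lift-bot, the pack-bot, the paint-bot, the sort-bot]
11. Guide goes to the east ledge with the drill-bot and the grip-bot.  [the west ledge: — | the east ledge: the drill-bot, the grip-bot, the haul-bot, the lift-bot, the pack-bot, the paint-bot, the sort-bot]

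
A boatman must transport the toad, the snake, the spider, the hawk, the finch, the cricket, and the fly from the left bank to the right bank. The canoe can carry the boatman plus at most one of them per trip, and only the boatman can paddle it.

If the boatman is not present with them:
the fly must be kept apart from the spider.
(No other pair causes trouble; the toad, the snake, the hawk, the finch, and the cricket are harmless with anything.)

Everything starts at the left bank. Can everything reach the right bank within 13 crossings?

Yes

Yes — this plan uses 13 crossings (≤ 13):
1. Boatman goes to the right bank with the spider.  [the left bank: the cricket, the finch, the fly, the hawk, the snake, the toad | the right bank: the spider]
2. Boatman goes back to the left bank alone.  [the left bank: the cricket, the finch, the fly, the hawk, the snake, the toad | the right bank: the spider]
3. Boatman goes to the right bank with the toad.  [the left bank: the cricket, the finch, the fly, the hawk, the snake | the right bank: the spider, the toad]
4. Boatman goes back to the left bank alone.  [the left bank: the cricket, the finch, the fly, the hawk, the snake | the right bank: the spider, the toad]
5. Boatman goes to the right bank with the snake.  [the left bank: the cricket, the finch, the fly, the hawk | the right bank: the snake, the spider, the toad]
6. Boatman goes back to the left bank alone.  [the left bank: the cricket, the finch, the fly, the hawk | the right bank: the snake, the spider, the toad]
7. Boatman goes to the right bank with the hawk.  [the left bank: the cricket, the finch, the fly | the right bank: the hawk, the snake, the spider, the toad]
8. Boatman goes back to the left bank alone.  [the left bank: the cricket, the finch, the fly | the right bank: the hawk, the snake, the spider, the toad]
9. Boatman goes to the right bank with the finch.  [the left bank: the cricket, the fly | the right bank: the finch, the hawk, the snake, the spider, the toad]
10. Boatman goes back to the left bank alone.  [the left bank: the cricket, the fly | the right bank: the finch, the hawk, the snake, the spider, the toad]
11. Boatman goes to the right bank with the cricket.  [the left bank: the fly | the right bank: the cricket, the finch, the hawk, the snake, the spider, the toad]
12. Boatman goes back to the left bank alone.  [the left bank: the fly | the right bank: the cricket, the finch, the hawk, the snake, the spider, the toad]
13. Boatman goes to the right bank with the fly.  [the left bank: — | the right bank: the cricket, the finch, the fly, the hawk, the snake, the spider, the toad]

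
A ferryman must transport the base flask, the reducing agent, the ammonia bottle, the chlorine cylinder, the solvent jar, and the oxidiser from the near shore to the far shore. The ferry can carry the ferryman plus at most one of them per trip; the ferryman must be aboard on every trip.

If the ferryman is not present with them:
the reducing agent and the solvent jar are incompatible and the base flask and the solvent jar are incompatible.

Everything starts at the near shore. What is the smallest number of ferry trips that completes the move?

13

Counting alone: the ferryman can take at most 1 across per trip to the far shore, so moving all 6 needs at least 6 loaded trips out, with a return between consecutive ones — at least 11 crossings.
The safety rule pushes this higher. Following every safe sequence of crossings, the most of the 6 that can be at the far shore as the ferry arrives there on crossing 11 is 5 — never all 6.
So no plan with fewer than 13 crossings exists, and this one achieves 13:
1. Ferryman goes to the far shore with the solvent jar.  [the near shore: the ammonia bottle, the base flask, the chlorine cylinder, the oxidiser, the reducing agent | the far shore: the solvent jar]
2. Ferryman goes back to the near shore alone.  [the near shore: the ammonia bottle, the base flask, the chlorine cylinder, the oxidiser, the reducing agent | the far shore: the solvent jar]
3. Ferryman goes to the far shore with the base flask.  [the near shore: the ammonia bottle, the chlorine cylinder, the oxidiser, the reducing agent | the far shore: the base flask, the solvent jar]
4. Ferryman goes back to the near shore with the solvent jar.  [the near shore: the ammonia bottle, the chlorine cylinder, the oxidiser, the reducing agent, the solvent jar | the far shore: the base flask]
5. Ferryman goes to the far shore with the reducing agent.  [the near shore: the ammonia bottle, the chlorine cylinder, the oxidiser, the solvent jar | the far shore: the base flask, the reducing agent]
6. Ferryman goes back to the near shore alone.  [the near shore: the ammonia bottle, the chlorine cylinder, the oxidiser, the solvent jar | the far shore: the base flask, the reducing agent]
7. Ferryman goes to the far shore with the ammonia bottle.  [the near shore: the chlorine cylinder, the oxidiser, the solvent jar | the far shore: the ammonia bottle, the base flask, the reducing agent]
8. Ferryman goes back to the near shore alone.  [the near shore: the chlorine cylinder, the oxidiser, the solvent jar | the far shore: the ammonia bottle, the base flask, the reducing agent]
9. Ferryman goes to the far shore with the chlorine cylinder.  [the near shore: the oxidiser, the solvent jar | the far shore: the ammonia bottle, the base flask, the chlorine cylinder, the reducing agent]
10. Ferryman goes back to the near shore alone.  [the near shore: the oxidiser, the solvent jar | the far shore: the ammonia bottle, the base flask, the chlorine cylinder, the reducing agent]
11. Ferryman goes to the far shore with the oxidiser.  [the near shore: the solvent jar | the far shore: the ammonia bottle, the base flask, the chlorine cylinder, the oxidiser, the reducing agent]
12. Ferryman goes back to the near shore alone.  [the near shore: the solvent jar | the far shore: the ammonia bottle, the base flask, the chlorine cylinder, the oxidiser, the reducing agent]
13. Ferryman goes to the far shore with the solvent jar.  [the near shore: — | the far shore: the ammonia bottle, the base flask, the chlorine cylinder, the oxidiser, the reducing agent, the solvent jar]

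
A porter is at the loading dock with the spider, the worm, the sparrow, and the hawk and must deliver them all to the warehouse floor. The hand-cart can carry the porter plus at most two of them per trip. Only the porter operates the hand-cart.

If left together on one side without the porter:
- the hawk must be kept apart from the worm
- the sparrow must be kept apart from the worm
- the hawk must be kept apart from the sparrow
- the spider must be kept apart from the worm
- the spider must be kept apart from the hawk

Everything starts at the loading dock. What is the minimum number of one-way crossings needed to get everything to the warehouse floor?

5

Counting alone: the porter can take at most 2 across per trip to the warehouse floor, so moving all 4 needs at least 2 loaded trips out, with a return between consecutive ones — at least 3 crossings.
The safety rule pushes this higher. Following every safe sequence of crossings, the most of the 4 that can be at the warehouse floor as the hand-cart arrives there on crossing 3 is 3 — never all 4.
So no plan with fewer than 5 crossings exists, and this one achieves 5:
1. Porter goes to the warehouse floor with the hawk and the worm.
2. Porter goes back to the loading dock with the worm.
3. Porter goes to the warehouse floor with the sparrow and the spider.
4. Porter goes back to the loading dock with the hawk.
5. Porter goes to the warehouse floor with the hawk and the worm.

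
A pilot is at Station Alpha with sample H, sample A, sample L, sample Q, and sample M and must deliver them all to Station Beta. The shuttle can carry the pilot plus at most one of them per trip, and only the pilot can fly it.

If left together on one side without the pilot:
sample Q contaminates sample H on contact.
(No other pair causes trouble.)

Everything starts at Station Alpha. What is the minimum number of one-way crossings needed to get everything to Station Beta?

Counting alone: the pilot can take at most 1 across per trip to Station Beta, so moving all 5 needs at least 5 loaded trips out, with a return between consecutive ones — at least 9 crossings.
The plan below uses exactly 9 crossings, so it is optimal:
1. Pilot goes to Station Beta with sample H.  [Station Alpha: sample A, sample L, sample M, sample Q | Station Beta: sample H]
2. Pilot goes back to Station Alpha alone.  [Station Alpha: sample A, sample L, sample M, sample Q | Station Beta: sample H]
3. Pilot goes to Station Beta with sample A.  [Station Alpha: sample L, sample M, sample Q | Station Beta: sample A, sample H]
4. Pilot goes back to Station Alpha alone.  [Station Alpha: sample L, sample M, sample Q | Station Beta: sample A, sample H]
5. Pilot goes to Station Beta with sample L.  [Station Alpha: sample M, sample Q | Station Beta: sample A, sample H, sample L]
6. Pilot goes back to Station Alpha alone.  [Station Alpha: sample M, sample Q | Station Beta: sample A, sample H, sample L]
7. Pilot goes to Station Beta with sample M.  [Station Alpha: sample Q | Station Beta: sample A, sample H, sample L, sample M]
8. Pilot goes back to Station Alpha alone.  [Station Alpha: sample Q | Station Beta: sample A, sample H, sample L, sample M]
9. Pilot goes to Station Beta with sample Q.  [Station Alpha: — | Station Beta: sample A, sample H, sample L, sample M, sample Q]

9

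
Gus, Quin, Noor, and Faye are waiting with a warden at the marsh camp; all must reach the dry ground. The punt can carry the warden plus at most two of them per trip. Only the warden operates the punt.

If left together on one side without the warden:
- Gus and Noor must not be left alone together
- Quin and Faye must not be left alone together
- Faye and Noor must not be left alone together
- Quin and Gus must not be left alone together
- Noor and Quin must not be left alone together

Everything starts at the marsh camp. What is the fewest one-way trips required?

5

Counting alone: the warden can take at most 2 across per trip to the dry ground, so moving all 4 needs at least 2 loaded trips out, with a return between consecutive ones — at least 3 crossings.
The safety rule pushes this higher. Following every safe sequence of crossings, the most of the 4 that can be at the dry ground as the punt arrives there on crossing 3 is 3 — never all 4.
So no plan with fewer than 5 crossings exists, and this one achieves 5:
1. Warden goes to the dry ground with Noor and Quin.
2. Warden goes back to the marsh camp with Quin.
3. Warden goes to the dry ground with Faye and Gus.
4. Warden goes back to the marsh camp with Noor.
5. Warden goes to the dry ground with Noor and Quin.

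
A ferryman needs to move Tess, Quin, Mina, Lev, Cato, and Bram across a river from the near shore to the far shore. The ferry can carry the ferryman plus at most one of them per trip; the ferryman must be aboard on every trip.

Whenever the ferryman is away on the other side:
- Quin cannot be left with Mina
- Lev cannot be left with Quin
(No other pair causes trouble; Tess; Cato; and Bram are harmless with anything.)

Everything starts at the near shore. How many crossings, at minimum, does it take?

13

Counting alone: the ferryman can take at most 1 across per trip to the far shore, so moving all 6 needs at least 6 loaded trips out, with a return between consecutive ones — at least 11 crossings.
The safety rule pushes this higher. Following every safe sequence of crossings, the most of the 6 that can be at the far shore as the ferry arrives there on crossing 11 is 5 — never all 6.
So no plan with fewer than 13 crossings exists, and this one achieves 13:
1. Ferryman goes to the far shore with Quin.  [the near shore: Bram, Cato, Lev, Mina, Tess | the far shore: Quin]
2. Ferryman goes back to the near shore alone.  [the near shore: Bram, Cato, Lev, Mina, Tess | the far shore: Quin]
3. Ferryman goes to the far shore with Tess.  [the near shore: Bram, Cato, Lev, Mina | the far shore: Quin, Tess]
4. Ferryman goes back to the near shore alone.  [the near shore: Bram, Cato, Lev, Mina | the far shore: Quin, Tess]
5. Ferryman goes to the far shore with Mina.  [the near shore: Bram, Cato, Lev | the far shore: Mina, Quin, Tess]
6. Ferryman goes back to the near shore with Quin.  [the near shore: Bram, Cato, Lev, Quin | the far shore: Mina, Tess]
7. Ferryman goes to the far shore with Lev.  [the near shore: Bram, Cato, Quin | the far shore: Lev, Mina, Tess]
8. Ferryman goes back to the near shore alone.  [the near shore: Bram, Cato, Quin | the far shore: Lev, Mina, Tess]
9. Ferryman goes to the far shore with Cato.  [the near shore: Bram, Quin | the far shore: Cato, Lev, Mina, Tess]
10. Ferryman goes back to the near shore alone.  [the near shore: Bram, Quin | the far shore: Cato, Lev, Mina, Tess]
11. Ferryman goes to the far shore with Bram.  [the near shore: Quin | the far shore: Bram, Cato, Lev, Mina, Tess]
12. Ferryman goes back to the near shore alone.  [the near shore: Quin | the far shore: Bram, Cato, Lev, Mina, Tess]
13. Ferryman goes to the far shore with Quin.  [the near shore: — | the far shore: Bram, Cato, Lev, Mina, Quin, Tess]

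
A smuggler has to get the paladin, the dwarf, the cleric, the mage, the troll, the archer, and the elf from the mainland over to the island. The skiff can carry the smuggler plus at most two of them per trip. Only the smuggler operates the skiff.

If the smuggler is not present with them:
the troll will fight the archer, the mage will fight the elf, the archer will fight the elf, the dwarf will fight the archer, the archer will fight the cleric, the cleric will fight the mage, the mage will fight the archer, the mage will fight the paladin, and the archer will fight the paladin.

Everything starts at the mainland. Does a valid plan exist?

Following every safe sequence of crossings from the start, the most of the 7 that can be at the island as the skiff arrives there on crossings 1, 3, 5, 7 is 2, 3, 4, 5 respectively; the best ever achieved is 5 of 7.
From crossing 9 on, no configuration arises that was not already reachable earlier: only 37 distinct safe configurations (who is on which side, and where the skiff is) can ever be reached, none of them has everyone across, and every continuation just revisits them. So no valid plan exists.

No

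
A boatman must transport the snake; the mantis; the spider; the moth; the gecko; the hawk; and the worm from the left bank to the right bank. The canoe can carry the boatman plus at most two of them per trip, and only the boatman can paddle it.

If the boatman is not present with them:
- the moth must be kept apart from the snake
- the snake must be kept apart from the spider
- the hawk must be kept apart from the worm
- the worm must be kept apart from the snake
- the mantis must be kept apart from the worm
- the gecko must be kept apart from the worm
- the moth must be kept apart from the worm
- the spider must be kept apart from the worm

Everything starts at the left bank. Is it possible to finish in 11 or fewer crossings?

Yes

Yes — this plan uses 11 crossings (≤ 11):
1. Boatman goes to the right bank with the snake and the worm.  [the left bank: the gecko, the hawk, the mantis, the moth, the spider | the right bank: the snake, the worm]
2. Boatman goes back to the left bank with the snake.  [the left bank: the gecko, the hawk, the mantis, the moth, the snake, the spider | the right bank: the worm]
3. Boatman goes to the right bank with the mantis and the snake.  [the left bank: the gecko, the hawk, the moth, the spider | the right bank: the mantis, the snake, the worm]
4. Boatman goes back to the left bank with the worm.  [the left bank: the gecko, the hawk, the moth, the spider, the worm | the right bank: the mantis, the snake]
5. Boatman goes to the right bank with the gecko and the worm.  [the left bank: the hawk, the moth, the spider | the right bank: the gecko, the mantis, the snake, the worm]
6. Boatman goes back to the left bank with the worm.  [the left bank: the hawk, the moth, the spider, the worm | the right bank: the gecko, the mantis, the snake]
7. Boatman goes to the right bank with the hawk and the worm.  [the left bank: the moth, the spider | the right bank: the gecko, the hawk, the mantis, the snake, the worm]
8. Boatman goes back to the left bank with the worm.  [the left bank: the moth, the spider, the worm | the right bank: the gecko, the hawk, the mantis, the snake]
9. Boatman goes to the right bank with the moth and the spider.  [the left bank: the worm | the right bank: the gecko, the hawk, the mantis, the moth, the snake, the spider]
10. Boatman goes back to the left bank with the snake.  [the left bank: the snake, the worm | the right bank: the gecko, the hawk, the mantis, the moth, the spider]
11. Boatman goes to the right bank with the snake and the worm.  [the left bank: — | the right bank: the gecko, the hawk, the mantis, the moth, the snake, the spider, the worm]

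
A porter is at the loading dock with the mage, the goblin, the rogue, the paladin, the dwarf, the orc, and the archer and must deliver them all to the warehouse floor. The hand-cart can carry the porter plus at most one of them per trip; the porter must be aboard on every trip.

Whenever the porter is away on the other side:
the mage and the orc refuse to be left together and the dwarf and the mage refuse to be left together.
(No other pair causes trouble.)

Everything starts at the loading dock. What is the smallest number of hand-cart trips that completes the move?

15

Counting alone: the porter can take at most 1 across per trip to the warehouse floor, so moving all 7 needs at least 7 loaded trips out, with a return between consecutive ones — at least 13 crossings.
The safety rule pushes this higher. Following every safe sequence of crossings, the most of the 7 that can be at the warehouse floor as the hand-cart arrives there on crossing 13 is 6 — never all 7.
So no plan with fewer than 15 crossings exists, and this one achieves 15:
1. Porter goes to the warehouse floor with the mage.  [the loading dock: the archer, the dwarf, the goblin, the orc, the paladin, the rogue | the warehouse floor: the mage]
2. Porter goes back to the loading dock alone.  [the loading dock: the archer, the dwarf, the goblin, the orc, the paladin, the rogue | the warehouse floor: the mage]
3. Porter goes to the warehouse floor with the goblin.  [the loading dock: the archer, the dwarf, the orc, the paladin, the rogue | the warehouse floor: the goblin, the mage]
4. Porter goes back to the loading dock alone.  [the loading dock: the archer, the dwarf, the orc, the paladin, the rogue | the warehouse floor: the goblin, the mage]
5. Porter goes to the warehouse floor with the rogue.  [the loading dock: the archer, the dwarf, the orc, the paladin | the warehouse floor: the goblin, the mage, the rogue]
6. Porter goes back to the loading dock alone.  [the loading dock: the archer, the dwarf, the orc, the paladin | the warehouse floor: the goblin, the mage, the rogue]
7. Porter goes to the warehouse floor with the paladin.  [the loading dock: the archer, the dwarf, the orc | the warehouse floor: the goblin, the mage, the paladin, the rogue]
8. Porter goes back to the loading dock alone.  [the loading dock: the archer, the dwarf, the orc | the warehouse floor: the goblin, the mage, the paladin, the rogue]
9. Porter goes to the warehouse floor with the dwarf.  [the loading dock: the archer, the orc | the warehouse floor: the dwarf, the goblin, the mage, the paladin, the rogue]
10. Porter goes back to the loading dock with the mage.  [the loading dock: the archer, the mage, the orc | the warehouse floor: the dwarf, the goblin, the paladin, the rogue]
11. Porter goes to the warehouse floor with the orc.  [the loading dock: the archer, the mage | the warehouse floor: the dwarf, the goblin, the orc, the paladin, the rogue]
12. Porter goes back to the loading dock alone.  [the loading dock: the archer, the mage | the warehouse floor: the dwarf, the goblin, the orc, the paladin, the rogue]
13. Porter goes to the warehouse floor with the archer.  [the loading dock: the mage | the warehouse floor: the archer, the dwarf, the goblin, the orc, the paladin, the rogue]
14. Porter goes back to the loading dock alone.  [the loading dock: the mage | the warehouse floor: the archer, the dwarf, the goblin, the orc, the paladin, the rogue]
15. Porter goes to the warehouse floor with the mage.  [the loading dock: — | the warehouse floor: the archer, the dwarf, the goblin, the mage, the orc, the paladin, the rogue]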